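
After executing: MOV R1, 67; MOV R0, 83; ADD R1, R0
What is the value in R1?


Register state trace:
  MOV R1, 67  → R1 = 67
  MOV R0, 83  → R0 = 83
  ADD R1, R0  → R1 = 67 + 83 = 150
Final: R1 = 150

150


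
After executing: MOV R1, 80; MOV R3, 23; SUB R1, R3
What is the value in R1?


Register state trace:
  MOV R1, 80  → R1 = 80
  MOV R3, 23  → R3 = 23
  SUB R1, R3  → R1 = 80 - 23 = 57
Final: R1 = 57

57


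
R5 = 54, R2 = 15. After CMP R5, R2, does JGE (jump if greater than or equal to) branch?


Trace:
  R5 = 54, R2 = 15
  CMP R5, R2  → compares 54 vs 15
  JGE checks: is 54 greater than or equal to 15?
  54 > 15, so condition is true
Branch taken: Yes

Yes


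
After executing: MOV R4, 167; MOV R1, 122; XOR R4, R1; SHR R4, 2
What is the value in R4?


Register state trace:
  MOV R4, 167  → R4 = 167 (0b10100111)
  MOV R1, 122  → R1 = 122 (0b01111010)
  XOR R4, R1  → R4 = 167 XOR 122 = 221 (0b11011101)
  SHR R4, 2  → R4 = 221 >> 2 = 55
Final: R4 = 55

55


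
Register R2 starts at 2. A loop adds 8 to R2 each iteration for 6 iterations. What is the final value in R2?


Starting value: R2 = 2
  Iter 1: R2 = 2 + 8 = 10
  Iter 2: R2 = 10 + 8 = 18
  Iter 3: R2 = 18 + 8 = 26
  Iter 4: R2 = 26 + 8 = 34
  Iter 5: R2 = 34 + 8 = 42
  Iter 6: R2 = 42 + 8 = 50
Final: R2 = 50

50


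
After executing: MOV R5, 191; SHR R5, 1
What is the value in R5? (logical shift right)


Register state trace:
  MOV R5, 191  → R5 = 191
  SHR R5, 1  → R5 = 191 >> 1 = 191 // 2^1 = 95
Final: R5 = 95

95


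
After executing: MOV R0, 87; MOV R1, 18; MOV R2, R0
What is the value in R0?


Register state trace:
  MOV R0, 87  → R0 = 87
  MOV R1, 18  → R1 = 18
  MOV R2, R0  → R2 = 87
Final: R0 = 87

87


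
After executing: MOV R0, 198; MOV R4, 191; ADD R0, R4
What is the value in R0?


Register state trace:
  MOV R0, 198  → R0 = 198
  MOV R4, 191  → R4 = 191
  ADD R0, R4  → R0 = 198 + 191 = 389
Final: R0 = 389

389


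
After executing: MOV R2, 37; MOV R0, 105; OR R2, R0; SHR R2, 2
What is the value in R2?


Register state trace:
  MOV R2, 37  → R2 = 37 (0b00100101)
  MOV R0, 105  → R0 = 105 (0b01101001)
  OR R2, R0  → R2 = 37 OR 105 = 109 (0b01101101)
  SHR R2, 2  → R2 = 109 >> 2 = 27
Final: R2 = 27

27


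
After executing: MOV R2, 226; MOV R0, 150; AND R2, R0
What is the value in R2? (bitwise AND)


Register state trace:
  MOV R2, 226  → R2 = 226 (0b11100010)
  MOV R0, 150  → R0 = 150 (0b10010110)
  AND R2, R0  → R2 = 226 AND 150 = 130 (0b10000010)
Final: R2 = 130

130


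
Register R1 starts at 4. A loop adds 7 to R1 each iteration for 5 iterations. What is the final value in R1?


Starting value: R1 = 4
  Iter 1: R1 = 4 + 7 = 11
  Iter 2: R1 = 11 + 7 = 18
  Iter 3: R1 = 18 + 7 = 25
  Iter 4: R1 = 25 + 7 = 32
  Iter 5: R1 = 32 + 7 = 39
Final: R1 = 39

39


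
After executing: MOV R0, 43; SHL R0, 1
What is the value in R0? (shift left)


Register state trace:
  MOV R0, 43  → R0 = 43
  SHL R0, 1  → R0 = 43 << 1 = 43 * 2^1 = 86
Final: R0 = 86

86


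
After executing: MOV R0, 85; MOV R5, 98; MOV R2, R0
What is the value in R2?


Register state trace:
  MOV R0, 85  → R0 = 85
  MOV R5, 98  → R5 = 98
  MOV R2, R0  → R2 = 85
Final: R2 = 85

85


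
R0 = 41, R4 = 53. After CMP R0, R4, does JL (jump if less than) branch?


Trace:
  R0 = 41, R4 = 53
  CMP R0, R4  → compares 41 vs 53
  JL checks: is 41 less than 53?
  41 < 53, so condition is true
Branch taken: Yes

Yes


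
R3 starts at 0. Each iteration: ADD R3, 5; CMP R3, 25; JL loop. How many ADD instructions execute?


Loop trace (R3 starts at 0, target 25, step 5):
  ADD #1: R3 = 0 + 5 = 5  → 5 < 25, loop
  ADD #2: R3 = 5 + 5 = 10  → 10 < 25, loop
  ADD #3: R3 = 10 + 5 = 15  → 15 < 25, loop
  ADD #4: R3 = 15 + 5 = 20  → 20 < 25, loop
  ADD #5: R3 = 20 + 5 = 25  → 25 >= 25, exit
Total ADD instructions: 5

5


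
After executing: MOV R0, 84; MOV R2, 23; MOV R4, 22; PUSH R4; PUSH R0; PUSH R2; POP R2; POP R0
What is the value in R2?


Stack trace (top is rightmost):
  MOV R0, 84  → R0 = 84
  MOV R2, 23  → R2 = 23
  MOV R4, 22  → R4 = 22
  PUSH R4  → stack: [22]
  PUSH R0  → stack: [22, 84]
  PUSH R2  → stack: [22, 84, 23]
  POP R2  → R2 = 23, stack: [22, 84]
  POP R0  → R0 = 84, stack: [22]
Final: R2 = 23

23


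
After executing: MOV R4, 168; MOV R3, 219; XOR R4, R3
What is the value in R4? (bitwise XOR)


Register state trace:
  MOV R4, 168  → R4 = 168 (0b10101000)
  MOV R3, 219  → R3 = 219 (0b11011011)
  XOR R4, R3  → R4 = 168 XOR 219 = 115 (0b01110011)
Final: R4 = 115

115


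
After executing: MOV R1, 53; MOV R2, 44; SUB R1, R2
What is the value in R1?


Register state trace:
  MOV R1, 53  → R1 = 53
  MOV R2, 44  → R2 = 44
  SUB R1, R2  → R1 = 53 - 44 = 9
Final: R1 = 9

9


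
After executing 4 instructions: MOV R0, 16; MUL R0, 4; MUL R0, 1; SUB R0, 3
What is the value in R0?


Register state trace:
  MOV R0, 16  → R0 = 16
  MUL R0, 4  → R0 = 16 * 4 = 64
  MUL R0, 1  → R0 = 64 * 1 = 64
  SUB R0, 3  → R0 = 64 - 3 = 61
Final: R0 = 61

61


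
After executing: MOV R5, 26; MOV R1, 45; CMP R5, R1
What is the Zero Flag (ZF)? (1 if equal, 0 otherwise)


Register state trace:
  MOV R5, 26  → R5 = 26
  MOV R1, 45  → R1 = 45
  CMP R5, R1  → computes 26 - 45 = -19
  Result is nonzero, so values are not equal
ZF = 0

0


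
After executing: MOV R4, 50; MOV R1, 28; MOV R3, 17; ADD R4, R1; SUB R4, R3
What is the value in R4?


Register state trace:
  MOV R4, 50  → R4 = 50
  MOV R1, 28  → R1 = 28
  MOV R3, 17  → R3 = 17
  ADD R4, R1  → R4 = 50 + 28 = 78
  SUB R4, R3  → R4 = 78 - 17 = 61
Final: R4 = 61

61


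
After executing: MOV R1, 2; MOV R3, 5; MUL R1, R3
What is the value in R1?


Register state trace:
  MOV R1, 2  → R1 = 2
  MOV R3, 5  → R3 = 5
  MUL R1, R3  → R1 = 2 * 5 = 10
Final: R1 = 10

10


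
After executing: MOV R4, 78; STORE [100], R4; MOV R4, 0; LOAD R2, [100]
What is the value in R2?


Register and memory trace:
  MOV R4, 78  → R4 = 78
  STORE [100], R4  → mem[100] = 78
  MOV R4, 0  → R4 = 0
  LOAD R2, [100]  → R2 = mem[100] = 78
Final: R2 = 78

78


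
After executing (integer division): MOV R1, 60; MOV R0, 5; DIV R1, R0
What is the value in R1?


Register state trace:
  MOV R1, 60  → R1 = 60
  MOV R0, 5  → R0 = 5
  DIV R1, R0  → R1 = 60 // 5 = 12
Final: R1 = 12

12


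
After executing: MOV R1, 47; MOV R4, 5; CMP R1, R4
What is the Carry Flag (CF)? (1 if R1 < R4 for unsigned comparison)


Register state trace:
  MOV R1, 47  → R1 = 47
  MOV R4, 5  → R4 = 5
  CMP R1, R4  → unsigned 47 - 5: no borrow
  47 >= 5, so CF = 0
CF = 0

0


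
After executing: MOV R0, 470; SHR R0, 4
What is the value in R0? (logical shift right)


Register state trace:
  MOV R0, 470  → R0 = 470
  SHR R0, 4  → R0 = 470 >> 4 = 470 // 2^4 = 29
Final: R0 = 29

29


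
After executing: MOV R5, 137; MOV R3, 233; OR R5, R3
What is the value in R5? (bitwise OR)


Register state trace:
  MOV R5, 137  → R5 = 137 (0b10001001)
  MOV R3, 233  → R3 = 233 (0b11101001)
  OR R5, R3   → R5 = 137 OR 233 = 233 (0b11101001)
Final: R5 = 233

233


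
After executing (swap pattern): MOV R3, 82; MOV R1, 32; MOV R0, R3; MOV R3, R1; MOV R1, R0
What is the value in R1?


Register state trace (swap pattern):
  MOV R3, 82  → R3 = 82
  MOV R1, 32  → R1 = 32
  MOV R0, R3  → R0 = 82  (save R3)
  MOV R3, R1  → R3 = 32  (R3 gets R1's value)
  MOV R1, R0  → R1 = 82  (R1 gets saved value)
Final: R1 = 82

82


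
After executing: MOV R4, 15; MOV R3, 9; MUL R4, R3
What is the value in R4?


Register state trace:
  MOV R4, 15  → R4 = 15
  MOV R3, 9  → R3 = 9
  MUL R4, R3  → R4 = 15 * 9 = 135
Final: R4 = 135

135


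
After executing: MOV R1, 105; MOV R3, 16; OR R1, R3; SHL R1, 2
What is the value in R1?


Register state trace:
  MOV R1, 105  → R1 = 105 (0b01101001)
  MOV R3, 16  → R3 = 16 (0b00010000)
  OR R1, R3  → R1 = 105 OR 16 = 121 (0b01111001)
  SHL R1, 2  → R1 = 121 << 2 = 484
Final: R1 = 484

484


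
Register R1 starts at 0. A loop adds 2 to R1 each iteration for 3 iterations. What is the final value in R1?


Starting value: R1 = 0
  Iter 1: R1 = 0 + 2 = 2
  Iter 2: R1 = 2 + 2 = 4
  Iter 3: R1 = 4 + 2 = 6
Final: R1 = 6

6


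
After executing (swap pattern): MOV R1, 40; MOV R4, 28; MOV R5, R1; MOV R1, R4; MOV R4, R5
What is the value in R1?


Register state trace (swap pattern):
  MOV R1, 40  → R1 = 40
  MOV R4, 28  → R4 = 28
  MOV R5, R1  → R5 = 40  (save R1)
  MOV R1, R4  → R1 = 28  (R1 gets R4's value)
  MOV R4, R5  → R4 = 40  (R4 gets saved value)
Final: R1 = 28

28


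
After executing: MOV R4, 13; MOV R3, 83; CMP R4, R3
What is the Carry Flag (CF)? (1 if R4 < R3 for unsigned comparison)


Register state trace:
  MOV R4, 13  → R4 = 13
  MOV R3, 83  → R3 = 83
  CMP R4, R3  → unsigned 13 - 83: borrow occurs
  13 < 83, so CF = 1
CF = 1

1


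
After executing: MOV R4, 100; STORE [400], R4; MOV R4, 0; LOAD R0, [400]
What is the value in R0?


Register and memory trace:
  MOV R4, 100  → R4 = 100
  STORE [400], R4  → mem[400] = 100
  MOV R4, 0  → R4 = 0
  LOAD R0, [400]  → R0 = mem[400] = 100
Final: R0 = 100

100


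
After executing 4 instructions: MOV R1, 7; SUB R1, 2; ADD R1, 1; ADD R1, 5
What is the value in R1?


Register state trace:
  MOV R1, 7  → R1 = 7
  SUB R1, 2  → R1 = 7 - 2 = 5
  ADD R1, 1  → R1 = 5 + 1 = 6
  ADD R1, 5  → R1 = 6 + 5 = 11
Final: R1 = 11

11


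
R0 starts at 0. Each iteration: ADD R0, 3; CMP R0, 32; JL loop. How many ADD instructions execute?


Loop trace (R0 starts at 0, target 32, step 3):
  ADD #1: R0 = 0 + 3 = 3  → 3 < 32, loop
  ADD #2: R0 = 3 + 3 = 6  → 6 < 32, loop
  ADD #3: R0 = 6 + 3 = 9  → 9 < 32, loop
  ADD #4: R0 = 9 + 3 = 12  → 12 < 32, loop
  ADD #5: R0 = 12 + 3 = 15  → 15 < 32, loop
  ADD #6: R0 = 15 + 3 = 18  → 18 < 32, loop
  ADD #7: R0 = 18 + 3 = 21  → 21 < 32, loop
  ADD #8: R0 = 21 + 3 = 24  → 24 < 32, loop
  ADD #9: R0 = 24 + 3 = 27  → 27 < 32, loop
  ADD #10: R0 = 27 + 3 = 30  → 30 < 32, loop
  ADD #11: R0 = 30 + 3 = 33  → 33 >= 32, exit
Total ADD instructions: 11

11


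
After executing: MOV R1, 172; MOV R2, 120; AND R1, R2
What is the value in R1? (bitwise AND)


Register state trace:
  MOV R1, 172  → R1 = 172 (0b10101100)
  MOV R2, 120  → R2 = 120 (0b01111000)
  AND R1, R2  → R1 = 172 AND 120 = 40 (0b00101000)
Final: R1 = 40

40


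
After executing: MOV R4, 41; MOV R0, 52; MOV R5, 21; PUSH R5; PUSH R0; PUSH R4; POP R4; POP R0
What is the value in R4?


Stack trace (top is rightmost):
  MOV R4, 41  → R4 = 41
  MOV R0, 52  → R0 = 52
  MOV R5, 21  → R5 = 21
  PUSH R5  → stack: [21]
  PUSH R0  → stack: [21, 52]
  PUSH R4  → stack: [21, 52, 41]
  POP R4  → R4 = 41, stack: [21, 52]
  POP R0  → R0 = 52, stack: [21]
Final: R4 = 41

41


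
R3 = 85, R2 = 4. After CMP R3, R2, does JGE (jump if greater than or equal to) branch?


Trace:
  R3 = 85, R2 = 4
  CMP R3, R2  → compares 85 vs 4
  JGE checks: is 85 greater than or equal to 4?
  85 > 4, so condition is true
Branch taken: Yes

Yes


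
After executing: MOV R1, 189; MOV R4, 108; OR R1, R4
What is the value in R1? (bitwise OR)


Register state trace:
  MOV R1, 189  → R1 = 189 (0b10111101)
  MOV R4, 108  → R4 = 108 (0b01101100)
  OR R1, R4   → R1 = 189 OR 108 = 253 (0b11111101)
Final: R1 = 253

253


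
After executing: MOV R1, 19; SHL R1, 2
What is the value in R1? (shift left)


Register state trace:
  MOV R1, 19  → R1 = 19
  SHL R1, 2  → R1 = 19 << 2 = 19 * 2^2 = 76
Final: R1 = 76

76


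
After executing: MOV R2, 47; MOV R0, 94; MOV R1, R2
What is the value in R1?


Register state trace:
  MOV R2, 47  → R2 = 47
  MOV R0, 94  → R0 = 94
  MOV R1, R2  → R1 = 47
Final: R1 = 47

47


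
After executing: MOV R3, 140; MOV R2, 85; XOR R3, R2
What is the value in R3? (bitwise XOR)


Register state trace:
  MOV R3, 140  → R3 = 140 (0b10001100)
  MOV R2, 85  → R2 = 85 (0b01010101)
  XOR R3, R2  → R3 = 140 XOR 85 = 217 (0b11011001)
Final: R3 = 217

217


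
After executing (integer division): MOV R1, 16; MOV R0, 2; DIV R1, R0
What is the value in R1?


Register state trace:
  MOV R1, 16  → R1 = 16
  MOV R0, 2  → R0 = 2
  DIV R1, R0  → R1 = 16 // 2 = 8
Final: R1 = 8

8


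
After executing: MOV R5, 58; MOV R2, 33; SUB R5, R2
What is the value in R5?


Register state trace:
  MOV R5, 58  → R5 = 58
  MOV R2, 33  → R2 = 33
  SUB R5, R2  → R5 = 58 - 33 = 25
Final: R5 = 25

25


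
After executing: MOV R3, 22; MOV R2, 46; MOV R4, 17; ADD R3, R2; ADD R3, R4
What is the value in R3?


Register state trace:
  MOV R3, 22  → R3 = 22
  MOV R2, 46  → R2 = 46
  MOV R4, 17  → R4 = 17
  ADD R3, R2  → R3 = 22 + 46 = 68
  ADD R3, R4  → R3 = 68 + 17 = 85
Final: R3 = 85

85


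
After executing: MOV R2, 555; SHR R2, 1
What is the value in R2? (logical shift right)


Register state trace:
  MOV R2, 555  → R2 = 555
  SHR R2, 1  → R2 = 555 >> 1 = 555 // 2^1 = 277
Final: R2 = 277

277


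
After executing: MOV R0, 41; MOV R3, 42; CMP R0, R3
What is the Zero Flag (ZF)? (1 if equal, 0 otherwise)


Register state trace:
  MOV R0, 41  → R0 = 41
  MOV R3, 42  → R3 = 42
  CMP R0, R3  → computes 41 - 42 = -1
  Result is nonzero, so values are not equal
ZF = 0

0


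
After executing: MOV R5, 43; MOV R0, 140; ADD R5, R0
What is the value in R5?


Register state trace:
  MOV R5, 43  → R5 = 43
  MOV R0, 140  → R0 = 140
  ADD R5, R0  → R5 = 43 + 140 = 183
Final: R5 = 183

183


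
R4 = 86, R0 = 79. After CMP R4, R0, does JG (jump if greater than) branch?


Trace:
  R4 = 86, R0 = 79
  CMP R4, R0  → compares 86 vs 79
  JG checks: is 86 greater than 79?
  86 > 79, so condition is true
Branch taken: Yes

Yes


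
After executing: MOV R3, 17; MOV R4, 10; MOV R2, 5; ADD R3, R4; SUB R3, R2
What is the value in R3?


Register state trace:
  MOV R3, 17  → R3 = 17
  MOV R4, 10  → R4 = 10
  MOV R2, 5  → R2 = 5
  ADD R3, R4  → R3 = 17 + 10 = 27
  SUB R3, R2  → R3 = 27 - 5 = 22
Final: R3 = 22

22


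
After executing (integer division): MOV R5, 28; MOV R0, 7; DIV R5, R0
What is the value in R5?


Register state trace:
  MOV R5, 28  → R5 = 28
  MOV R0, 7  → R0 = 7
  DIV R5, R0  → R5 = 28 // 7 = 4
Final: R5 = 4

4


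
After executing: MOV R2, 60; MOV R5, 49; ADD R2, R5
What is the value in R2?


Register state trace:
  MOV R2, 60  → R2 = 60
  MOV R5, 49  → R5 = 49
  ADD R2, R5  → R2 = 60 + 49 = 109
Final: R2 = 109

109


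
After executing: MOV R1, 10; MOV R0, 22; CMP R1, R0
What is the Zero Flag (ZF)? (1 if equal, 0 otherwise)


Register state trace:
  MOV R1, 10  → R1 = 10
  MOV R0, 22  → R0 = 22
  CMP R1, R0  → computes 10 - 22 = -12
  Result is nonzero, so values are not equal
ZF = 0

0


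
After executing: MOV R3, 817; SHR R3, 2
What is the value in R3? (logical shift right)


Register state trace:
  MOV R3, 817  → R3 = 817
  SHR R3, 2  → R3 = 817 >> 2 = 817 // 2^2 = 204
Final: R3 = 204

204


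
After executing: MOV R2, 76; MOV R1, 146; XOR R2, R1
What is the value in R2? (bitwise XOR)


Register state trace:
  MOV R2, 76  → R2 = 76 (0b01001100)
  MOV R1, 146  → R1 = 146 (0b10010010)
  XOR R2, R1  → R2 = 76 XOR 146 = 222 (0b11011110)
Final: R2 = 222

222


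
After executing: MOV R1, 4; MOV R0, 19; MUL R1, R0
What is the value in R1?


Register state trace:
  MOV R1, 4  → R1 = 4
  MOV R0, 19  → R0 = 19
  MUL R1, R0  → R1 = 4 * 19 = 76
Final: R1 = 76

76


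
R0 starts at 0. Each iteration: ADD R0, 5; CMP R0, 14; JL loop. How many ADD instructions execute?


Loop trace (R0 starts at 0, target 14, step 5):
  ADD #1: R0 = 0 + 5 = 5  → 5 < 14, loop
  ADD #2: R0 = 5 + 5 = 10  → 10 < 14, loop
  ADD #3: R0 = 10 + 5 = 15  → 15 >= 14, exit
Total ADD instructions: 3

3


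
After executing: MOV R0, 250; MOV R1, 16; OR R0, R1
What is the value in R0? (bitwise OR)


Register state trace:
  MOV R0, 250  → R0 = 250 (0b11111010)
  MOV R1, 16  → R1 = 16 (0b00010000)
  OR R0, R1   → R0 = 250 OR 16 = 250 (0b11111010)
Final: R0 = 250

250


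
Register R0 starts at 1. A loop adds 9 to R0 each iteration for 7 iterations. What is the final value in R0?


Starting value: R0 = 1
  Iter 1: R0 = 1 + 9 = 10
  Iter 2: R0 = 10 + 9 = 19
  Iter 3: R0 = 19 + 9 = 28
  Iter 4: R0 = 28 + 9 = 37
  Iter 5: R0 = 37 + 9 = 46
  Iter 6: R0 = 46 + 9 = 55
  Iter 7: R0 = 55 + 9 = 64
Final: R0 = 64

64


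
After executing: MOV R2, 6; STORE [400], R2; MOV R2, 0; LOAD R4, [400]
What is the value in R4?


Register and memory trace:
  MOV R2, 6  → R2 = 6
  STORE [400], R2  → mem[400] = 6
  MOV R2, 0  → R2 = 0
  LOAD R4, [400]  → R4 = mem[400] = 6
Final: R4 = 6

6


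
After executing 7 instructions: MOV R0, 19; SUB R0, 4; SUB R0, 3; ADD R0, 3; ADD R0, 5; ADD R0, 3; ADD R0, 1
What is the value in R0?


Register state trace:
  MOV R0, 19  → R0 = 19
  SUB R0, 4  → R0 = 19 - 4 = 15
  SUB R0, 3  → R0 = 15 - 3 = 12
  ADD R0, 3  → R0 = 12 + 3 = 15
  ADD R0, 5  → R0 = 15 + 5 = 20
  ADD R0, 3  → R0 = 20 + 3 = 23
  ADD R0, 1  → R0 = 23 + 1 = 24
Final: R0 = 24

24


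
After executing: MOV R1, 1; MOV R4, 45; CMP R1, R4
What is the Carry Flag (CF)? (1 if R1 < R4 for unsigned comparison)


Register state trace:
  MOV R1, 1  → R1 = 1
  MOV R4, 45  → R4 = 45
  CMP R1, R4  → unsigned 1 - 45: borrow occurs
  1 < 45, so CF = 1
CF = 1

1


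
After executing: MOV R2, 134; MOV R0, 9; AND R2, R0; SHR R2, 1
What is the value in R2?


Register state trace:
  MOV R2, 134  → R2 = 134 (0b10000110)
  MOV R0, 9  → R0 = 9 (0b00001001)
  AND R2, R0  → R2 = 134 AND 9 = 0 (0b00000000)
  SHR R2, 1  → R2 = 0 >> 1 = 0
Final: R2 = 0

0


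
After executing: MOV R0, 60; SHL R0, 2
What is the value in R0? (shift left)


Register state trace:
  MOV R0, 60  → R0 = 60
  SHL R0, 2  → R0 = 60 << 2 = 60 * 2^2 = 240
Final: R0 = 240

240


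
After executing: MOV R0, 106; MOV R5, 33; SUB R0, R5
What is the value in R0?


Register state trace:
  MOV R0, 106  → R0 = 106
  MOV R5, 33  → R5 = 33
  SUB R0, R5  → R0 = 106 - 33 = 73
Final: R0 = 73

73


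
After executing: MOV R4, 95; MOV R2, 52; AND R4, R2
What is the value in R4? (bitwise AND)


Register state trace:
  MOV R4, 95  → R4 = 95 (0b01011111)
  MOV R2, 52  → R2 = 52 (0b00110100)
  AND R4, R2  → R4 = 95 AND 52 = 20 (0b00010100)
Final: R4 = 20

20


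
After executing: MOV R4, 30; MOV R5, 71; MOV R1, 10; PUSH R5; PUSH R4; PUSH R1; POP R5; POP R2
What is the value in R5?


Stack trace (top is rightmost):
  MOV R4, 30  → R4 = 30
  MOV R5, 71  → R5 = 71
  MOV R1, 10  → R1 = 10
  PUSH R5  → stack: [71]
  PUSH R4  → stack: [71, 30]
  PUSH R1  → stack: [71, 30, 10]
  POP R5  → R5 = 10, stack: [71, 30]
  POP R2  → R2 = 30, stack: [71]
Final: R5 = 10

10


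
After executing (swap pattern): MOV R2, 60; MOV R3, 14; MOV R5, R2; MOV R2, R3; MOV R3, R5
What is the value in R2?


Register state trace (swap pattern):
  MOV R2, 60  → R2 = 60
  MOV R3, 14  → R3 = 14
  MOV R5, R2  → R5 = 60  (save R2)
  MOV R2, R3  → R2 = 14  (R2 gets R3's value)
  MOV R3, R5  → R3 = 60  (R3 gets saved value)
Final: R2 = 14

14


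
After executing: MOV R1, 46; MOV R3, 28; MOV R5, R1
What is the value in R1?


Register state trace:
  MOV R1, 46  → R1 = 46
  MOV R3, 28  → R3 = 28
  MOV R5, R1  → R5 = 46
Final: R1 = 46

46


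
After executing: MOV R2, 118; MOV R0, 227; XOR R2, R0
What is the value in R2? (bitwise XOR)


Register state trace:
  MOV R2, 118  → R2 = 118 (0b01110110)
  MOV R0, 227  → R0 = 227 (0b11100011)
  XOR R2, R0  → R2 = 118 XOR 227 = 149 (0b10010101)
Final: R2 = 149

149


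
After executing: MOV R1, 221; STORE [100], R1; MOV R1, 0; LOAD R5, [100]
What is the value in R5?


Register and memory trace:
  MOV R1, 221  → R1 = 221
  STORE [100], R1  → mem[100] = 221
  MOV R1, 0  → R1 = 0
  LOAD R5, [100]  → R5 = mem[100] = 221
Final: R5 = 221

221


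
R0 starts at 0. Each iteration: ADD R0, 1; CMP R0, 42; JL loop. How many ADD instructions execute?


Loop trace (R0 starts at 0, target 42, step 1):
  ADD #1: R0 = 0 + 1 = 1  → 1 < 42, loop
  ADD #2: R0 = 1 + 1 = 2  → 2 < 42, loop
  ADD #3: R0 = 2 + 1 = 3  → 3 < 42, loop
  ADD #4: R0 = 3 + 1 = 4  → 4 < 42, loop
  ADD #5: R0 = 4 + 1 = 5  → 5 < 42, loop
  ADD #6: R0 = 5 + 1 = 6  → 6 < 42, loop
  ADD #7: R0 = 6 + 1 = 7  → 7 < 42, loop
  ADD #8: R0 = 7 + 1 = 8  → 8 < 42, loop
  ADD #9: R0 = 8 + 1 = 9  → 9 < 42, loop
  ADD #10: R0 = 9 + 1 = 10  → 10 < 42, loop
  ADD #11: R0 = 10 + 1 = 11  → 11 < 42, loop
  ADD #12: R0 = 11 + 1 = 12  → 12 < 42, loop
  ADD #13: R0 = 12 + 1 = 13  → 13 < 42, loop
  ADD #14: R0 = 13 + 1 = 14  → 14 < 42, loop
  ADD #15: R0 = 14 + 1 = 15  → 15 < 42, loop
  ADD #16: R0 = 15 + 1 = 16  → 16 < 42, loop
  ADD #17: R0 = 16 + 1 = 17  → 17 < 42, loop
  ADD #18: R0 = 17 + 1 = 18  → 18 < 42, loop
  ADD #19: R0 = 18 + 1 = 19  → 19 < 42, loop
  ADD #20: R0 = 19 + 1 = 20  → 20 < 42, loop
  ADD #21: R0 = 20 + 1 = 21  → 21 < 42, loop
  ADD #22: R0 = 21 + 1 = 22  → 22 < 42, loop
  ADD #23: R0 = 22 + 1 = 23  → 23 < 42, loop
  ADD #24: R0 = 23 + 1 = 24  → 24 < 42, loop
  ADD #25: R0 = 24 + 1 = 25  → 25 < 42, loop
  ADD #26: R0 = 25 + 1 = 26  → 26 < 42, loop
  ADD #27: R0 = 26 + 1 = 27  → 27 < 42, loop
  ADD #28: R0 = 27 + 1 = 28  → 28 < 42, loop
  ADD #29: R0 = 28 + 1 = 29  → 29 < 42, loop
  ADD #30: R0 = 29 + 1 = 30  → 30 < 42, loop
  ADD #31: R0 = 30 + 1 = 31  → 31 < 42, loop
  ADD #32: R0 = 31 + 1 = 32  → 32 < 42, loop
  ADD #33: R0 = 32 + 1 = 33  → 33 < 42, loop
  ADD #34: R0 = 33 + 1 = 34  → 34 < 42, loop
  ADD #35: R0 = 34 + 1 = 35  → 35 < 42, loop
  ADD #36: R0 = 35 + 1 = 36  → 36 < 42, loop
  ADD #37: R0 = 36 + 1 = 37  → 37 < 42, loop
  ADD #38: R0 = 37 + 1 = 38  → 38 < 42, loop
  ADD #39: R0 = 38 + 1 = 39  → 39 < 42, loop
  ADD #40: R0 = 39 + 1 = 40  → 40 < 42, loop
  ADD #41: R0 = 40 + 1 = 41  → 41 < 42, loop
  ADD #42: R0 = 41 + 1 = 42  → 42 >= 42, exit
Total ADD instructions: 42

42


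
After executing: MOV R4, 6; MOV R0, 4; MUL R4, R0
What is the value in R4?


Register state trace:
  MOV R4, 6  → R4 = 6
  MOV R0, 4  → R0 = 4
  MUL R4, R0  → R4 = 6 * 4 = 24
Final: R4 = 24

24


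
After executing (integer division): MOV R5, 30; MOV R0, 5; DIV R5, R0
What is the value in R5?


Register state trace:
  MOV R5, 30  → R5 = 30
  MOV R0, 5  → R0 = 5
  DIV R5, R0  → R5 = 30 // 5 = 6
Final: R5 = 6

6


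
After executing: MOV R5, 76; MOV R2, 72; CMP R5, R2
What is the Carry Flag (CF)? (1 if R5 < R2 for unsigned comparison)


Register state trace:
  MOV R5, 76  → R5 = 76
  MOV R2, 72  → R2 = 72
  CMP R5, R2  → unsigned 76 - 72: no borrow
  76 >= 72, so CF = 0
CF = 0

0


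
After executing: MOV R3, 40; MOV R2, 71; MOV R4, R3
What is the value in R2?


Register state trace:
  MOV R3, 40  → R3 = 40
  MOV R2, 71  → R2 = 71
  MOV R4, R3  → R4 = 40
Final: R2 = 71

71


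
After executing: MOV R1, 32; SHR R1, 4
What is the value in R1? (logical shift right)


Register state trace:
  MOV R1, 32  → R1 = 32
  SHR R1, 4  → R1 = 32 >> 4 = 32 // 2^4 = 2
Final: R1 = 2

2


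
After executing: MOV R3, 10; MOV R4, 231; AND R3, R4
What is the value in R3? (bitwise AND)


Register state trace:
  MOV R3, 10  → R3 = 10 (0b00001010)
  MOV R4, 231  → R4 = 231 (0b11100111)
  AND R3, R4  → R3 = 10 AND 231 = 2 (0b00000010)
Final: R3 = 2

2


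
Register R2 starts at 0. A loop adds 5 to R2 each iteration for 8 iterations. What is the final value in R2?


Starting value: R2 = 0
  Iter 1: R2 = 0 + 5 = 5
  Iter 2: R2 = 5 + 5 = 10
  Iter 3: R2 = 10 + 5 = 15
  Iter 4: R2 = 15 + 5 = 20
  Iter 5: R2 = 20 + 5 = 25
  Iter 6: R2 = 25 + 5 = 30
  Iter 7: R2 = 30 + 5 = 35
  Iter 8: R2 = 35 + 5 = 40
Final: R2 = 40

40


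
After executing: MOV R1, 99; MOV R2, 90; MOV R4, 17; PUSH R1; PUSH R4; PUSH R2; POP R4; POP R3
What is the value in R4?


Stack trace (top is rightmost):
  MOV R1, 99  → R1 = 99
  MOV R2, 90  → R2 = 90
  MOV R4, 17  → R4 = 17
  PUSH R1  → stack: [99]
  PUSH R4  → stack: [99, 17]
  PUSH R2  → stack: [99, 17, 90]
  POP R4  → R4 = 90, stack: [99, 17]
  POP R3  → R3 = 17, stack: [99]
Final: R4 = 90

90


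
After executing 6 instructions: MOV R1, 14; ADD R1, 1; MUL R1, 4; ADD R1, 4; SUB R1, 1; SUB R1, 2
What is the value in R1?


Register state trace:
  MOV R1, 14  → R1 = 14
  ADD R1, 1  → R1 = 14 + 1 = 15
  MUL R1, 4  → R1 = 15 * 4 = 60
  ADD R1, 4  → R1 = 60 + 4 = 64
  SUB R1, 1  → R1 = 64 - 1 = 63
  SUB R1, 2  → R1 = 63 - 2 = 61
Final: R1 = 61

61


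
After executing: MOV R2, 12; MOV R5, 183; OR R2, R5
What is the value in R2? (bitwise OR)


Register state trace:
  MOV R2, 12  → R2 = 12 (0b00001100)
  MOV R5, 183  → R5 = 183 (0b10110111)
  OR R2, R5   → R2 = 12 OR 183 = 191 (0b10111111)
Final: R2 = 191

191


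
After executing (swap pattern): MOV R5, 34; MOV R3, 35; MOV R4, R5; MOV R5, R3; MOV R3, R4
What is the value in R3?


Register state trace (swap pattern):
  MOV R5, 34  → R5 = 34
  MOV R3, 35  → R3 = 35
  MOV R4, R5  → R4 = 34  (save R5)
  MOV R5, R3  → R5 = 35  (R5 gets R3's value)
  MOV R3, R4  → R3 = 34  (R3 gets saved value)
Final: R3 = 34

34


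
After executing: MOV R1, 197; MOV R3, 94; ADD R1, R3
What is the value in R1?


Register state trace:
  MOV R1, 197  → R1 = 197
  MOV R3, 94  → R3 = 94
  ADD R1, R3  → R1 = 197 + 94 = 291
Final: R1 = 291

291


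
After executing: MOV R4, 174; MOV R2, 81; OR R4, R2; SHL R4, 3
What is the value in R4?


Register state trace:
  MOV R4, 174  → R4 = 174 (0b10101110)
  MOV R2, 81  → R2 = 81 (0b01010001)
  OR R4, R2  → R4 = 174 OR 81 = 255 (0b11111111)
  SHL R4, 3  → R4 = 255 << 3 = 2040
Final: R4 = 2040

2040


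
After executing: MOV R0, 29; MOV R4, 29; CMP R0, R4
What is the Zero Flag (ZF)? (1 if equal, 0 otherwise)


Register state trace:
  MOV R0, 29  → R0 = 29
  MOV R4, 29  → R4 = 29
  CMP R0, R4  → computes 29 - 29 = 0
  Result is zero, so values are equal
ZF = 1

1


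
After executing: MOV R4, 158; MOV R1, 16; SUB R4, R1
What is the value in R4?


Register state trace:
  MOV R4, 158  → R4 = 158
  MOV R1, 16  → R1 = 16
  SUB R4, R1  → R4 = 158 - 16 = 142
Final: R4 = 142

142


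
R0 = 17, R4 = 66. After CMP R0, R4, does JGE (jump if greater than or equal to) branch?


Trace:
  R0 = 17, R4 = 66
  CMP R0, R4  → compares 17 vs 66
  JGE checks: is 17 greater than or equal to 66?
  17 < 66, so condition is false
Branch taken: No

No


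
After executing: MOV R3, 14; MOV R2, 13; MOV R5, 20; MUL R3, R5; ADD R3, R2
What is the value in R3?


Register state trace:
  MOV R3, 14  → R3 = 14
  MOV R2, 13  → R2 = 13
  MOV R5, 20  → R5 = 20
  MUL R3, R5  → R3 = 14 * 20 = 280
  ADD R3, R2  → R3 = 280 + 13 = 293
Final: R3 = 293

293


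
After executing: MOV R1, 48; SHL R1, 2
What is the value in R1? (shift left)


Register state trace:
  MOV R1, 48  → R1 = 48
  SHL R1, 2  → R1 = 48 << 2 = 48 * 2^2 = 192
Final: R1 = 192

192


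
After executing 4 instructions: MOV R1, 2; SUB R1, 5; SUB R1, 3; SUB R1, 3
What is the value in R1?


Register state trace:
  MOV R1, 2  → R1 = 2
  SUB R1, 5  → R1 = 2 - 5 = -3
  SUB R1, 3  → R1 = -3 - 3 = -6
  SUB R1, 3  → R1 = -6 - 3 = -9
Final: R1 = -9

-9


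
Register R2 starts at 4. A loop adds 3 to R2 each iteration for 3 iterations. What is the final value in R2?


Starting value: R2 = 4
  Iter 1: R2 = 4 + 3 = 7
  Iter 2: R2 = 7 + 3 = 10
  Iter 3: R2 = 10 + 3 = 13
Final: R2 = 13

13


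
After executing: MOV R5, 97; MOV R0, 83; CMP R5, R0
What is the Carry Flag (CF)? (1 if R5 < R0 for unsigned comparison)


Register state trace:
  MOV R5, 97  → R5 = 97
  MOV R0, 83  → R0 = 83
  CMP R5, R0  → unsigned 97 - 83: no borrow
  97 >= 83, so CF = 0
CF = 0

0


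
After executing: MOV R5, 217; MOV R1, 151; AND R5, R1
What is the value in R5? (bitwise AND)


Register state trace:
  MOV R5, 217  → R5 = 217 (0b11011001)
  MOV R1, 151  → R1 = 151 (0b10010111)
  AND R5, R1  → R5 = 217 AND 151 = 145 (0b10010001)
Final: R5 = 145

145


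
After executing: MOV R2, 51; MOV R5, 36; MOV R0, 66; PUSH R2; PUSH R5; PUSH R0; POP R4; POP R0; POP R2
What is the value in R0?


Stack trace (top is rightmost):
  MOV R2, 51  → R2 = 51
  MOV R5, 36  → R5 = 36
  MOV R0, 66  → R0 = 66
  PUSH R2  → stack: [51]
  PUSH R5  → stack: [51, 36]
  PUSH R0  → stack: [51, 36, 66]
  POP R4  → R4 = 66, stack: [51, 36]
  POP R0  → R0 = 36, stack: [51]
  POP R2  → R2 = 51, stack: []
Final: R0 = 36

36


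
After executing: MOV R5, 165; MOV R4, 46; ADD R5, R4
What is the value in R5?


Register state trace:
  MOV R5, 165  → R5 = 165
  MOV R4, 46  → R4 = 46
  ADD R5, R4  → R5 = 165 + 46 = 211
Final: R5 = 211

211


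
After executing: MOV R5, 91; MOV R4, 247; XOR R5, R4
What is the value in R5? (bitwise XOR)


Register state trace:
  MOV R5, 91  → R5 = 91 (0b01011011)
  MOV R4, 247  → R4 = 247 (0b11110111)
  XOR R5, R4  → R5 = 91 XOR 247 = 172 (0b10101100)
Final: R5 = 172

172


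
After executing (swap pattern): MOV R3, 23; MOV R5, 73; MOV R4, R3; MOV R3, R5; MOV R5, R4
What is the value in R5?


Register state trace (swap pattern):
  MOV R3, 23  → R3 = 23
  MOV R5, 73  → R5 = 73
  MOV R4, R3  → R4 = 23  (save R3)
  MOV R3, R5  → R3 = 73  (R3 gets R5's value)
  MOV R5, R4  → R5 = 23  (R5 gets saved value)
Final: R5 = 23

23


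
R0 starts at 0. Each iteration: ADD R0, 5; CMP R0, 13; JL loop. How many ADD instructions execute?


Loop trace (R0 starts at 0, target 13, step 5):
  ADD #1: R0 = 0 + 5 = 5  → 5 < 13, loop
  ADD #2: R0 = 5 + 5 = 10  → 10 < 13, loop
  ADD #3: R0 = 10 + 5 = 15  → 15 >= 13, exit
Total ADD instructions: 3

3


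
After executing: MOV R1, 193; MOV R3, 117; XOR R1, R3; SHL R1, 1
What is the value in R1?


Register state trace:
  MOV R1, 193  → R1 = 193 (0b11000001)
  MOV R3, 117  → R3 = 117 (0b01110101)
  XOR R1, R3  → R1 = 193 XOR 117 = 180 (0b10110100)
  SHL R1, 1  → R1 = 180 << 1 = 360
Final: R1 = 360

360


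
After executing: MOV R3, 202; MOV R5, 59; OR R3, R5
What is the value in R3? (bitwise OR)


Register state trace:
  MOV R3, 202  → R3 = 202 (0b11001010)
  MOV R5, 59  → R5 = 59 (0b00111011)
  OR R3, R5   → R3 = 202 OR 59 = 251 (0b11111011)
Final: R3 = 251

251


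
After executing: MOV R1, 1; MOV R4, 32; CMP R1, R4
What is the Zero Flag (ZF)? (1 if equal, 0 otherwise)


Register state trace:
  MOV R1, 1  → R1 = 1
  MOV R4, 32  → R4 = 32
  CMP R1, R4  → computes 1 - 32 = -31
  Result is nonzero, so values are not equal
ZF = 0

0


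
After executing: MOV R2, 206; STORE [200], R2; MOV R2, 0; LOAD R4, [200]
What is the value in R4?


Register and memory trace:
  MOV R2, 206  → R2 = 206
  STORE [200], R2  → mem[200] = 206
  MOV R2, 0  → R2 = 0
  LOAD R4, [200]  → R4 = mem[200] = 206
Final: R4 = 206

206


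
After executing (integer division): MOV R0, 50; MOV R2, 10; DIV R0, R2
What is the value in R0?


Register state trace:
  MOV R0, 50  → R0 = 50
  MOV R2, 10  → R2 = 10
  DIV R0, R2  → R0 = 50 // 10 = 5
Final: R0 = 5

5


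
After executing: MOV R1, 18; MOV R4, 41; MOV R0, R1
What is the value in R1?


Register state trace:
  MOV R1, 18  → R1 = 18
  MOV R4, 41  → R4 = 41
  MOV R0, R1  → R0 = 18
Final: R1 = 18

18


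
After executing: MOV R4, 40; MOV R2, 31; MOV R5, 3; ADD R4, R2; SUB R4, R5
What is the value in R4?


Register state trace:
  MOV R4, 40  → R4 = 40
  MOV R2, 31  → R2 = 31
  MOV R5, 3  → R5 = 3
  ADD R4, R2  → R4 = 40 + 31 = 71
  SUB R4, R5  → R4 = 71 - 3 = 68
Final: R4 = 68

68


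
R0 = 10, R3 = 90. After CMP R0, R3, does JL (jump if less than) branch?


Trace:
  R0 = 10, R3 = 90
  CMP R0, R3  → compares 10 vs 90
  JL checks: is 10 less than 90?
  10 < 90, so condition is true
Branch taken: Yes

Yes


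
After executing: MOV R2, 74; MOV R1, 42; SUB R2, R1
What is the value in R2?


Register state trace:
  MOV R2, 74  → R2 = 74
  MOV R1, 42  → R1 = 42
  SUB R2, R1  → R2 = 74 - 42 = 32
Final: R2 = 32

32


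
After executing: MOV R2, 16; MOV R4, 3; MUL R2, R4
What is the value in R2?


Register state trace:
  MOV R2, 16  → R2 = 16
  MOV R4, 3  → R4 = 3
  MUL R2, R4  → R2 = 16 * 3 = 48
Final: R2 = 48

48


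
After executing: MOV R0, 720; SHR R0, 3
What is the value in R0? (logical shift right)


Register state trace:
  MOV R0, 720  → R0 = 720
  SHR R0, 3  → R0 = 720 >> 3 = 720 // 2^3 = 90
Final: R0 = 90

90


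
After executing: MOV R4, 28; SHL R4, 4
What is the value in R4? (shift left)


Register state trace:
  MOV R4, 28  → R4 = 28
  SHL R4, 4  → R4 = 28 << 4 = 28 * 2^4 = 448
Final: R4 = 448

448


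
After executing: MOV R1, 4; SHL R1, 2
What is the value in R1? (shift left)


Register state trace:
  MOV R1, 4  → R1 = 4
  SHL R1, 2  → R1 = 4 << 2 = 4 * 2^2 = 16
Final: R1 = 16

16


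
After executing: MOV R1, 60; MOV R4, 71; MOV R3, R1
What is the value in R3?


Register state trace:
  MOV R1, 60  → R1 = 60
  MOV R4, 71  → R4 = 71
  MOV R3, R1  → R3 = 60
Final: R3 = 60

60


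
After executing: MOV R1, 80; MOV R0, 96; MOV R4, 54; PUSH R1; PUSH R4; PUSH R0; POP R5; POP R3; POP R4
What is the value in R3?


Stack trace (top is rightmost):
  MOV R1, 80  → R1 = 80
  MOV R0, 96  → R0 = 96
  MOV R4, 54  → R4 = 54
  PUSH R1  → stack: [80]
  PUSH R4  → stack: [80, 54]
  PUSH R0  → stack: [80, 54, 96]
  POP R5  → R5 = 96, stack: [80, 54]
  POP R3  → R3 = 54, stack: [80]
  POP R4  → R4 = 80, stack: []
Final: R3 = 54

54


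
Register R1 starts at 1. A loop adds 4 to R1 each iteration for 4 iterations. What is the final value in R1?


Starting value: R1 = 1
  Iter 1: R1 = 1 + 4 = 5
  Iter 2: R1 = 5 + 4 = 9
  Iter 3: R1 = 9 + 4 = 13
  Iter 4: R1 = 13 + 4 = 17
Final: R1 = 17

17


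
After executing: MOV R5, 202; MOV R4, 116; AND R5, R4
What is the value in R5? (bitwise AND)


Register state trace:
  MOV R5, 202  → R5 = 202 (0b11001010)
  MOV R4, 116  → R4 = 116 (0b01110100)
  AND R5, R4  → R5 = 202 AND 116 = 64 (0b01000000)
Final: R5 = 64

64


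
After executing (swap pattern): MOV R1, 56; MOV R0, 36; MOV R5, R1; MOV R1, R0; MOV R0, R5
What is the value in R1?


Register state trace (swap pattern):
  MOV R1, 56  → R1 = 56
  MOV R0, 36  → R0 = 36
  MOV R5, R1  → R5 = 56  (save R1)
  MOV R1, R0  → R1 = 36  (R1 gets R0's value)
  MOV R0, R5  → R0 = 56  (R0 gets saved value)
Final: R1 = 36

36


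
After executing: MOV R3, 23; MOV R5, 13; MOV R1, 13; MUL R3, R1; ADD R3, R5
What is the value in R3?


Register state trace:
  MOV R3, 23  → R3 = 23
  MOV R5, 13  → R5 = 13
  MOV R1, 13  → R1 = 13
  MUL R3, R1  → R3 = 23 * 13 = 299
  ADD R3, R5  → R3 = 299 + 13 = 312
Final: R3 = 312

312


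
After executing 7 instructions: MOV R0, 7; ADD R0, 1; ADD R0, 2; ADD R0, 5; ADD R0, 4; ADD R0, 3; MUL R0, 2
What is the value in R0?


Register state trace:
  MOV R0, 7  → R0 = 7
  ADD R0, 1  → R0 = 7 + 1 = 8
  ADD R0, 2  → R0 = 8 + 2 = 10
  ADD R0, 5  → R0 = 10 + 5 = 15
  ADD R0, 4  → R0 = 15 + 4 = 19
  ADD R0, 3  → R0 = 19 + 3 = 22
  MUL R0, 2  → R0 = 22 * 2 = 44
Final: R0 = 44

44


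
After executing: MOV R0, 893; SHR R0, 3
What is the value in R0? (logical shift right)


Register state trace:
  MOV R0, 893  → R0 = 893
  SHR R0, 3  → R0 = 893 >> 3 = 893 // 2^3 = 111
Final: R0 = 111

111


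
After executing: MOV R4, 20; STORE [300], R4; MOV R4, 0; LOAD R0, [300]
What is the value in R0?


Register and memory trace:
  MOV R4, 20  → R4 = 20
  STORE [300], R4  → mem[300] = 20
  MOV R4, 0  → R4 = 0
  LOAD R0, [300]  → R0 = mem[300] = 20
Final: R0 = 20

20


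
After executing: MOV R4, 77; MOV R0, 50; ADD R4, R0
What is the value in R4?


Register state trace:
  MOV R4, 77  → R4 = 77
  MOV R0, 50  → R0 = 50
  ADD R4, R0  → R4 = 77 + 50 = 127
Final: R4 = 127

127


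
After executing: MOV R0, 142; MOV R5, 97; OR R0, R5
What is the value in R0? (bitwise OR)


Register state trace:
  MOV R0, 142  → R0 = 142 (0b10001110)
  MOV R5, 97  → R5 = 97 (0b01100001)
  OR R0, R5   → R0 = 142 OR 97 = 239 (0b11101111)
Final: R0 = 239

239


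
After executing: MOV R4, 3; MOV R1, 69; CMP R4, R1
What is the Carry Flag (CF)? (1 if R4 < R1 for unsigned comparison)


Register state trace:
  MOV R4, 3  → R4 = 3
  MOV R1, 69  → R1 = 69
  CMP R4, R1  → unsigned 3 - 69: borrow occurs
  3 < 69, so CF = 1
CF = 1

1


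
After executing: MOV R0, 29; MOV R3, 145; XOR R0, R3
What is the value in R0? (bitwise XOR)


Register state trace:
  MOV R0, 29  → R0 = 29 (0b00011101)
  MOV R3, 145  → R3 = 145 (0b10010001)
  XOR R0, R3  → R0 = 29 XOR 145 = 140 (0b10001100)
Final: R0 = 140

140


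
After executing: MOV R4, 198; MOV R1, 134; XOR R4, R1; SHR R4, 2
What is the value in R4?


Register state trace:
  MOV R4, 198  → R4 = 198 (0b11000110)
  MOV R1, 134  → R1 = 134 (0b10000110)
  XOR R4, R1  → R4 = 198 XOR 134 = 64 (0b01000000)
  SHR R4, 2  → R4 = 64 >> 2 = 16
Final: R4 = 16

16


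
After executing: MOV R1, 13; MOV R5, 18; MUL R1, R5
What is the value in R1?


Register state trace:
  MOV R1, 13  → R1 = 13
  MOV R5, 18  → R5 = 18
  MUL R1, R5  → R1 = 13 * 18 = 234
Final: R1 = 234

234


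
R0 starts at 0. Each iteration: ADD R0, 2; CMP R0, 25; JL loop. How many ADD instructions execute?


Loop trace (R0 starts at 0, target 25, step 2):
  ADD #1: R0 = 0 + 2 = 2  → 2 < 25, loop
  ADD #2: R0 = 2 + 2 = 4  → 4 < 25, loop
  ADD #3: R0 = 4 + 2 = 6  → 6 < 25, loop
  ADD #4: R0 = 6 + 2 = 8  → 8 < 25, loop
  ADD #5: R0 = 8 + 2 = 10  → 10 < 25, loop
  ADD #6: R0 = 10 + 2 = 12  → 12 < 25, loop
  ADD #7: R0 = 12 + 2 = 14  → 14 < 25, loop
  ADD #8: R0 = 14 + 2 = 16  → 16 < 25, loop
  ADD #9: R0 = 16 + 2 = 18  → 18 < 25, loop
  ADD #10: R0 = 18 + 2 = 20  → 20 < 25, loop
  ADD #11: R0 = 20 + 2 = 22  → 22 < 25, loop
  ADD #12: R0 = 22 + 2 = 24  → 24 < 25, loop
  ADD #13: R0 = 24 + 2 = 26  → 26 >= 25, exit
Total ADD instructions: 13

13


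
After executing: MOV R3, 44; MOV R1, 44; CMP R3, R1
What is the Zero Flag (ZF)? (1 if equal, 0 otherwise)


Register state trace:
  MOV R3, 44  → R3 = 44
  MOV R1, 44  → R1 = 44
  CMP R3, R1  → computes 44 - 44 = 0
  Result is zero, so values are equal
ZF = 1

1


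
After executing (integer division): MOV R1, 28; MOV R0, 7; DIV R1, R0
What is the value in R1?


Register state trace:
  MOV R1, 28  → R1 = 28
  MOV R0, 7  → R0 = 7
  DIV R1, R0  → R1 = 28 // 7 = 4
Final: R1 = 4

4


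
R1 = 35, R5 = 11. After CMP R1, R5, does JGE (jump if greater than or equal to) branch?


Trace:
  R1 = 35, R5 = 11
  CMP R1, R5  → compares 35 vs 11
  JGE checks: is 35 greater than or equal to 11?
  35 > 11, so condition is true
Branch taken: Yes

Yes


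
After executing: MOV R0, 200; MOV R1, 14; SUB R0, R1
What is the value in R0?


Register state trace:
  MOV R0, 200  → R0 = 200
  MOV R1, 14  → R1 = 14
  SUB R0, R1  → R0 = 200 - 14 = 186
Final: R0 = 186

186


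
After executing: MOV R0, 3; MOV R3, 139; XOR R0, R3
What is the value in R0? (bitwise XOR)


Register state trace:
  MOV R0, 3  → R0 = 3 (0b00000011)
  MOV R3, 139  → R3 = 139 (0b10001011)
  XOR R0, R3  → R0 = 3 XOR 139 = 136 (0b10001000)
Final: R0 = 136

136


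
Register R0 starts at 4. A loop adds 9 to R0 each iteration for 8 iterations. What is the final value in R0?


Starting value: R0 = 4
  Iter 1: R0 = 4 + 9 = 13
  Iter 2: R0 = 13 + 9 = 22
  Iter 3: R0 = 22 + 9 = 31
  Iter 4: R0 = 31 + 9 = 40
  Iter 5: R0 = 40 + 9 = 49
  Iter 6: R0 = 49 + 9 = 58
  Iter 7: R0 = 58 + 9 = 67
  Iter 8: R0 = 67 + 9 = 76
Final: R0 = 76

76
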